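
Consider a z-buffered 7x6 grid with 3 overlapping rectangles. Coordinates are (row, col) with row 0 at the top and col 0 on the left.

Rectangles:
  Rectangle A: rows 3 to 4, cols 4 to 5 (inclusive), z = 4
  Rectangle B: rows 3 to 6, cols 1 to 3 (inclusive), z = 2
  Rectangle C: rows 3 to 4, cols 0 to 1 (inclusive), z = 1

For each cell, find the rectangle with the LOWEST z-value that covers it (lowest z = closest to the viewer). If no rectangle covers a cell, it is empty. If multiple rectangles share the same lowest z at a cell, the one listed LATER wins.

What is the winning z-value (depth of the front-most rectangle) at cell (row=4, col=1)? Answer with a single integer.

Check cell (4,1):
  A: rows 3-4 cols 4-5 -> outside (col miss)
  B: rows 3-6 cols 1-3 z=2 -> covers; best now B (z=2)
  C: rows 3-4 cols 0-1 z=1 -> covers; best now C (z=1)
Winner: C at z=1

Answer: 1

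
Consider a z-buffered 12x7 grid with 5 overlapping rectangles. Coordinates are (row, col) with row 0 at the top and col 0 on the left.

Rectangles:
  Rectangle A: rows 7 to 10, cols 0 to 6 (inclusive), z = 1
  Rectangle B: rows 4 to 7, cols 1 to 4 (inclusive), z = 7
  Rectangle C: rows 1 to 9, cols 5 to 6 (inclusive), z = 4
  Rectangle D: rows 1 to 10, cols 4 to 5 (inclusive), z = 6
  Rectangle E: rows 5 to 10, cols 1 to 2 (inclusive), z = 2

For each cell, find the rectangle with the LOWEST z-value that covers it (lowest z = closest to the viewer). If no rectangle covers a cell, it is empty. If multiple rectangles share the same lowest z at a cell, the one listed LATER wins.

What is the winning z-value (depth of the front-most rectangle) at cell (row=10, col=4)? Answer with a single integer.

Check cell (10,4):
  A: rows 7-10 cols 0-6 z=1 -> covers; best now A (z=1)
  B: rows 4-7 cols 1-4 -> outside (row miss)
  C: rows 1-9 cols 5-6 -> outside (row miss)
  D: rows 1-10 cols 4-5 z=6 -> covers; best now A (z=1)
  E: rows 5-10 cols 1-2 -> outside (col miss)
Winner: A at z=1

Answer: 1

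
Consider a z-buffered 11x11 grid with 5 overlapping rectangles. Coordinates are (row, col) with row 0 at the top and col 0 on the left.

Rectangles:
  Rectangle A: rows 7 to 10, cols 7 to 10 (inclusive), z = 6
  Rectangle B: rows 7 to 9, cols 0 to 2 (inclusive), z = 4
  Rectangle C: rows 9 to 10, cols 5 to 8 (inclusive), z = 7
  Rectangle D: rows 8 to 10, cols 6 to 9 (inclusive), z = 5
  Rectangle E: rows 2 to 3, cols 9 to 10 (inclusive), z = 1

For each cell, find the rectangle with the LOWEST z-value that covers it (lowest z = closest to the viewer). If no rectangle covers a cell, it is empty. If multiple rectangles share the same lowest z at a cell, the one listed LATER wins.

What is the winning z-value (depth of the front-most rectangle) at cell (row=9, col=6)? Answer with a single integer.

Check cell (9,6):
  A: rows 7-10 cols 7-10 -> outside (col miss)
  B: rows 7-9 cols 0-2 -> outside (col miss)
  C: rows 9-10 cols 5-8 z=7 -> covers; best now C (z=7)
  D: rows 8-10 cols 6-9 z=5 -> covers; best now D (z=5)
  E: rows 2-3 cols 9-10 -> outside (row miss)
Winner: D at z=5

Answer: 5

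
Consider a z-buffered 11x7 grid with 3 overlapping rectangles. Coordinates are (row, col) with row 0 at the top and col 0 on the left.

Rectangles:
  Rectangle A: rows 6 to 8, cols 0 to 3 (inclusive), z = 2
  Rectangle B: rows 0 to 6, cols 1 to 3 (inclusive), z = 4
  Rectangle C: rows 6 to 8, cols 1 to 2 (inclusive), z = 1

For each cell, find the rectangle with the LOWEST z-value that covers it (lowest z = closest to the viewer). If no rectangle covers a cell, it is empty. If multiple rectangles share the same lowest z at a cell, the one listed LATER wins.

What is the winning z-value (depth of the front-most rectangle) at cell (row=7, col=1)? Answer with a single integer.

Answer: 1

Derivation:
Check cell (7,1):
  A: rows 6-8 cols 0-3 z=2 -> covers; best now A (z=2)
  B: rows 0-6 cols 1-3 -> outside (row miss)
  C: rows 6-8 cols 1-2 z=1 -> covers; best now C (z=1)
Winner: C at z=1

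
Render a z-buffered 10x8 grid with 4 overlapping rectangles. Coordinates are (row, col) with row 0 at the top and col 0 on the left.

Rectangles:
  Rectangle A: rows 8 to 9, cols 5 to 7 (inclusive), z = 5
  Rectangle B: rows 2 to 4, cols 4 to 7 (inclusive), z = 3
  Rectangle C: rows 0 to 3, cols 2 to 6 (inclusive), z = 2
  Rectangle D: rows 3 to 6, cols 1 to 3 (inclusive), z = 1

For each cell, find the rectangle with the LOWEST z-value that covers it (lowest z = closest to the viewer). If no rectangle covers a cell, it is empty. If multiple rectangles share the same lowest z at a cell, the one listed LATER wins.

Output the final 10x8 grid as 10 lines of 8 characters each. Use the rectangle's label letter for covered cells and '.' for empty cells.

..CCCCC.
..CCCCC.
..CCCCCB
.DDDCCCB
.DDDBBBB
.DDD....
.DDD....
........
.....AAA
.....AAA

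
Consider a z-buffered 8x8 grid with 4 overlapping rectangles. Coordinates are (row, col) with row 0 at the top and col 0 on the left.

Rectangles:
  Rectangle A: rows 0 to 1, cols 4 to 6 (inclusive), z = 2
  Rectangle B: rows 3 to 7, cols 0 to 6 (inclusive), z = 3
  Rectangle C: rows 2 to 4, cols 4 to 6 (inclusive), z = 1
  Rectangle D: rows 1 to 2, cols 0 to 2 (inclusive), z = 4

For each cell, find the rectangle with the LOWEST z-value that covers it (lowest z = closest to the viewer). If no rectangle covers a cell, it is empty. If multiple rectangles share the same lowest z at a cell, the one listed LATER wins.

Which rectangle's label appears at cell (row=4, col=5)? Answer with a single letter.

Check cell (4,5):
  A: rows 0-1 cols 4-6 -> outside (row miss)
  B: rows 3-7 cols 0-6 z=3 -> covers; best now B (z=3)
  C: rows 2-4 cols 4-6 z=1 -> covers; best now C (z=1)
  D: rows 1-2 cols 0-2 -> outside (row miss)
Winner: C at z=1

Answer: C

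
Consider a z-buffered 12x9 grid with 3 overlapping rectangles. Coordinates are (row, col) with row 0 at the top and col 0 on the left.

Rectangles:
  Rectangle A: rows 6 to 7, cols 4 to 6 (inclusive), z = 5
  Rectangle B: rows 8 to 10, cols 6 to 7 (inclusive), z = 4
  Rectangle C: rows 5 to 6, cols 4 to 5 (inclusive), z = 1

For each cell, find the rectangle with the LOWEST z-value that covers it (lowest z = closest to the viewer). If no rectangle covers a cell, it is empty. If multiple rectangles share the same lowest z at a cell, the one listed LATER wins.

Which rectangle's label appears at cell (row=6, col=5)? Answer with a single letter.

Check cell (6,5):
  A: rows 6-7 cols 4-6 z=5 -> covers; best now A (z=5)
  B: rows 8-10 cols 6-7 -> outside (row miss)
  C: rows 5-6 cols 4-5 z=1 -> covers; best now C (z=1)
Winner: C at z=1

Answer: C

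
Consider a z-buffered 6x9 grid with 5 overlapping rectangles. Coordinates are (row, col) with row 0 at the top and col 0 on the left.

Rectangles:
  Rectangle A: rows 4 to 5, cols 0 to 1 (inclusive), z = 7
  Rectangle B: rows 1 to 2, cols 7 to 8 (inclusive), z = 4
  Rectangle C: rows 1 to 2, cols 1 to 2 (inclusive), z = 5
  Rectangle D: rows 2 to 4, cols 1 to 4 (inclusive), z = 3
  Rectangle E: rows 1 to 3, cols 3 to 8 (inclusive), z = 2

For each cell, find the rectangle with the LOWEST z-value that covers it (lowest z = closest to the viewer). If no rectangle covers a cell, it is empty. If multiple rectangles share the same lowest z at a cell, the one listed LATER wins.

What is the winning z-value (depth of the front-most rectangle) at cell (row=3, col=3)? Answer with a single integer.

Answer: 2

Derivation:
Check cell (3,3):
  A: rows 4-5 cols 0-1 -> outside (row miss)
  B: rows 1-2 cols 7-8 -> outside (row miss)
  C: rows 1-2 cols 1-2 -> outside (row miss)
  D: rows 2-4 cols 1-4 z=3 -> covers; best now D (z=3)
  E: rows 1-3 cols 3-8 z=2 -> covers; best now E (z=2)
Winner: E at z=2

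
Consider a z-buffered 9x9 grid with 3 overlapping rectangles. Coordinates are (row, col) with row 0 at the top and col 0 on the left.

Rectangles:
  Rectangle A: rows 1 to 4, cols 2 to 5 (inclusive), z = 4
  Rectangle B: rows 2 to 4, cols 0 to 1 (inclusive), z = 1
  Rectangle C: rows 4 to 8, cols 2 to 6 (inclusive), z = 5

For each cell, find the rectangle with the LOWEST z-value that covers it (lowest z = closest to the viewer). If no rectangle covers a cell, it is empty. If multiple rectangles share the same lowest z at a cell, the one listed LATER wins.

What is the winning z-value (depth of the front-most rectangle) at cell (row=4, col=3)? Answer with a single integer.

Check cell (4,3):
  A: rows 1-4 cols 2-5 z=4 -> covers; best now A (z=4)
  B: rows 2-4 cols 0-1 -> outside (col miss)
  C: rows 4-8 cols 2-6 z=5 -> covers; best now A (z=4)
Winner: A at z=4

Answer: 4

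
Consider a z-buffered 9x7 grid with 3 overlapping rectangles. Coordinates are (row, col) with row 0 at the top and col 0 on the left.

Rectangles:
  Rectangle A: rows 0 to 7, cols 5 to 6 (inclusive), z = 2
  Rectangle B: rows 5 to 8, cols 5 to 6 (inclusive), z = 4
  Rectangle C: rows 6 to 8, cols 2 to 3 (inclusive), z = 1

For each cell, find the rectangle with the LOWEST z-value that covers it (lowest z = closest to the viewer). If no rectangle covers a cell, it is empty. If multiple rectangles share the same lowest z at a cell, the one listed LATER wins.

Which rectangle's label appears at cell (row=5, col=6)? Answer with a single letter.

Answer: A

Derivation:
Check cell (5,6):
  A: rows 0-7 cols 5-6 z=2 -> covers; best now A (z=2)
  B: rows 5-8 cols 5-6 z=4 -> covers; best now A (z=2)
  C: rows 6-8 cols 2-3 -> outside (row miss)
Winner: A at z=2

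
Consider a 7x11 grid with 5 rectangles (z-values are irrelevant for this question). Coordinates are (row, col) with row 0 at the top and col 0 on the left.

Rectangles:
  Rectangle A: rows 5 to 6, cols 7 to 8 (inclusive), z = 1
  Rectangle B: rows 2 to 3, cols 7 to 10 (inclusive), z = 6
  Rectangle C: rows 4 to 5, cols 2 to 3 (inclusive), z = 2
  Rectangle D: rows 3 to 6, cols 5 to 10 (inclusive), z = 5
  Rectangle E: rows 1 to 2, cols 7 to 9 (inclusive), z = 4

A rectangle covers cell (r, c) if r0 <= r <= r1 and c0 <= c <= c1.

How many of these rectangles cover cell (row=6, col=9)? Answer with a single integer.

Check cell (6,9):
  A: rows 5-6 cols 7-8 -> outside (col miss)
  B: rows 2-3 cols 7-10 -> outside (row miss)
  C: rows 4-5 cols 2-3 -> outside (row miss)
  D: rows 3-6 cols 5-10 -> covers
  E: rows 1-2 cols 7-9 -> outside (row miss)
Count covering = 1

Answer: 1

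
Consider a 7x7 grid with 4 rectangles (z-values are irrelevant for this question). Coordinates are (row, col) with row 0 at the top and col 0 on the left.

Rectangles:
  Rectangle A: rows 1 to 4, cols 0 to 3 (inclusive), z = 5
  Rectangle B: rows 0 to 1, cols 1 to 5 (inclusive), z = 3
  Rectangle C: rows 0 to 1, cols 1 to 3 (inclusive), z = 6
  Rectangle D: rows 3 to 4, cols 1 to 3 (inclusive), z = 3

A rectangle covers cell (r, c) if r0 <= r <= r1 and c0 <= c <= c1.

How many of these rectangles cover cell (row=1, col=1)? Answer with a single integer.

Answer: 3

Derivation:
Check cell (1,1):
  A: rows 1-4 cols 0-3 -> covers
  B: rows 0-1 cols 1-5 -> covers
  C: rows 0-1 cols 1-3 -> covers
  D: rows 3-4 cols 1-3 -> outside (row miss)
Count covering = 3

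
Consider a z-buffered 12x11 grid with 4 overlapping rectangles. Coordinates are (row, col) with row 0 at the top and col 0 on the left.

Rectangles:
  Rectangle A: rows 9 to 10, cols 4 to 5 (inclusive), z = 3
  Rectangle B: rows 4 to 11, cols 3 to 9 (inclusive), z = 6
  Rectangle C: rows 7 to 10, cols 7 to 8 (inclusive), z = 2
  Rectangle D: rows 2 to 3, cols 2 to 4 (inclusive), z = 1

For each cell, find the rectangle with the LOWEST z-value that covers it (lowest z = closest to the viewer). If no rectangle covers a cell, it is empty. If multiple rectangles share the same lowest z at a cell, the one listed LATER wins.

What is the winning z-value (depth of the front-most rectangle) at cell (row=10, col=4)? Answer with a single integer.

Check cell (10,4):
  A: rows 9-10 cols 4-5 z=3 -> covers; best now A (z=3)
  B: rows 4-11 cols 3-9 z=6 -> covers; best now A (z=3)
  C: rows 7-10 cols 7-8 -> outside (col miss)
  D: rows 2-3 cols 2-4 -> outside (row miss)
Winner: A at z=3

Answer: 3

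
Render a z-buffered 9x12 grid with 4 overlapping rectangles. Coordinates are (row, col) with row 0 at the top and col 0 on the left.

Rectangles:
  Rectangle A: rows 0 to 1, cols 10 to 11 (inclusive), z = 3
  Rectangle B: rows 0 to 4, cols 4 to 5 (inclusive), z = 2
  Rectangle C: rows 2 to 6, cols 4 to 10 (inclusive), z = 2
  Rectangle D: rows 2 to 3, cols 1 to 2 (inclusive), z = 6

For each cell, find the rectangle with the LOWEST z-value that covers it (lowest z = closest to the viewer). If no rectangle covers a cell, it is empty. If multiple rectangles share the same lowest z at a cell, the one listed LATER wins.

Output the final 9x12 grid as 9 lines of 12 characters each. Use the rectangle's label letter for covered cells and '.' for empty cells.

....BB....AA
....BB....AA
.DD.CCCCCCC.
.DD.CCCCCCC.
....CCCCCCC.
....CCCCCCC.
....CCCCCCC.
............
............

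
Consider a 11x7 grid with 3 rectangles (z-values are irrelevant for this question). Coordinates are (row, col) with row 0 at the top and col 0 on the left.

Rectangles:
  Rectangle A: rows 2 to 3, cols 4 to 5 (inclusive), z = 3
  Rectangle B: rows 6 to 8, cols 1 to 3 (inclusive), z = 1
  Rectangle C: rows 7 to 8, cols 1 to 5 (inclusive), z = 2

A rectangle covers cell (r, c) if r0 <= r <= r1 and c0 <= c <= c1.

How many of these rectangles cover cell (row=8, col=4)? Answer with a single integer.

Check cell (8,4):
  A: rows 2-3 cols 4-5 -> outside (row miss)
  B: rows 6-8 cols 1-3 -> outside (col miss)
  C: rows 7-8 cols 1-5 -> covers
Count covering = 1

Answer: 1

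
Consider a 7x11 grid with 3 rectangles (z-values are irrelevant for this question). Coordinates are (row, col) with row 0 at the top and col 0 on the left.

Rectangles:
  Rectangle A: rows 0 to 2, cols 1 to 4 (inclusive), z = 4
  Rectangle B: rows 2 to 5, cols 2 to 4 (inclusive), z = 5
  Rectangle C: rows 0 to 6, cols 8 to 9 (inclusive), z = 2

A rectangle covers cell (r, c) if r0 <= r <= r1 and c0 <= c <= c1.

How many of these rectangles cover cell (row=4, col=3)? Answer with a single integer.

Check cell (4,3):
  A: rows 0-2 cols 1-4 -> outside (row miss)
  B: rows 2-5 cols 2-4 -> covers
  C: rows 0-6 cols 8-9 -> outside (col miss)
Count covering = 1

Answer: 1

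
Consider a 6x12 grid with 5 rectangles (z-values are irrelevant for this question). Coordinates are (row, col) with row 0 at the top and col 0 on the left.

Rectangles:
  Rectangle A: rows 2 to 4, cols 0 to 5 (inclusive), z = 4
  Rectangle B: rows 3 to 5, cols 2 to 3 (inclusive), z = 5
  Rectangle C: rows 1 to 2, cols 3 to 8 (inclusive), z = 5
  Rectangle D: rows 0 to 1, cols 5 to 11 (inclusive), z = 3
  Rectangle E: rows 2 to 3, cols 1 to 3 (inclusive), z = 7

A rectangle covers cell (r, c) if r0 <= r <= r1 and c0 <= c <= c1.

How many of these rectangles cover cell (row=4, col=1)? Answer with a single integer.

Check cell (4,1):
  A: rows 2-4 cols 0-5 -> covers
  B: rows 3-5 cols 2-3 -> outside (col miss)
  C: rows 1-2 cols 3-8 -> outside (row miss)
  D: rows 0-1 cols 5-11 -> outside (row miss)
  E: rows 2-3 cols 1-3 -> outside (row miss)
Count covering = 1

Answer: 1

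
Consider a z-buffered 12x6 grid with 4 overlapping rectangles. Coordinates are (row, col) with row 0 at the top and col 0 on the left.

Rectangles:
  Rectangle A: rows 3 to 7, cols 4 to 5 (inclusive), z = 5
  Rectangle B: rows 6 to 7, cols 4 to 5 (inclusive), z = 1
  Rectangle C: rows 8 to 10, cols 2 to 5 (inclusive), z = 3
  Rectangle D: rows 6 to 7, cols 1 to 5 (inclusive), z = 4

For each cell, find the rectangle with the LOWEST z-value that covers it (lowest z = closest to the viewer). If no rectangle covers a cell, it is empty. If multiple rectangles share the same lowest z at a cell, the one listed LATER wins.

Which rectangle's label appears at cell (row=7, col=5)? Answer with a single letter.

Answer: B

Derivation:
Check cell (7,5):
  A: rows 3-7 cols 4-5 z=5 -> covers; best now A (z=5)
  B: rows 6-7 cols 4-5 z=1 -> covers; best now B (z=1)
  C: rows 8-10 cols 2-5 -> outside (row miss)
  D: rows 6-7 cols 1-5 z=4 -> covers; best now B (z=1)
Winner: B at z=1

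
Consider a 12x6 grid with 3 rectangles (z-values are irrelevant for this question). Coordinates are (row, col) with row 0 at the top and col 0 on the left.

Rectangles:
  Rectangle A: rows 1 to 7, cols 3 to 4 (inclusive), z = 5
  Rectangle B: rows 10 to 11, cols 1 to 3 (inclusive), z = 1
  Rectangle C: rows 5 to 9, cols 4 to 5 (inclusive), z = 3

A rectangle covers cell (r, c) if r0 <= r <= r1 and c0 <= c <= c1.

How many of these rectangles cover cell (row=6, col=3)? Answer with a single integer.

Answer: 1

Derivation:
Check cell (6,3):
  A: rows 1-7 cols 3-4 -> covers
  B: rows 10-11 cols 1-3 -> outside (row miss)
  C: rows 5-9 cols 4-5 -> outside (col miss)
Count covering = 1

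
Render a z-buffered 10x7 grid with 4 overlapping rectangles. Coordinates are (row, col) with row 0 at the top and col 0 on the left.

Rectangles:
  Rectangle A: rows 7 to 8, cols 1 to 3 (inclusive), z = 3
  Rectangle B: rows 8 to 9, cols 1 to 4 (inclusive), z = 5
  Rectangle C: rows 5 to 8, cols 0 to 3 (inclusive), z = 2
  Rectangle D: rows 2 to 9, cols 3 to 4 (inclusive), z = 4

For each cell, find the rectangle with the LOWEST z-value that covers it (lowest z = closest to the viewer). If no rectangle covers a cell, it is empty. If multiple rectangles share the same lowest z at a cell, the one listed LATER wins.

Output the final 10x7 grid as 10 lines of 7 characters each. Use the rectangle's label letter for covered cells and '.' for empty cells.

.......
.......
...DD..
...DD..
...DD..
CCCCD..
CCCCD..
CCCCD..
CCCCD..
.BBDD..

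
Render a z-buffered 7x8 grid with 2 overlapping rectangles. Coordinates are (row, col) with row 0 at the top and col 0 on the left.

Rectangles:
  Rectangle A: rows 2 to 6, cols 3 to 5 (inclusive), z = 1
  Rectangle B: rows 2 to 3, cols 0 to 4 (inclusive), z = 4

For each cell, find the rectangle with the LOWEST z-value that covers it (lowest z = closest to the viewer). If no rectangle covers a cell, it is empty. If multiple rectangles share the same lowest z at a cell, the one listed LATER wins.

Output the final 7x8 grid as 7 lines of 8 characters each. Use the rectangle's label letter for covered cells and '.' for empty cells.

........
........
BBBAAA..
BBBAAA..
...AAA..
...AAA..
...AAA..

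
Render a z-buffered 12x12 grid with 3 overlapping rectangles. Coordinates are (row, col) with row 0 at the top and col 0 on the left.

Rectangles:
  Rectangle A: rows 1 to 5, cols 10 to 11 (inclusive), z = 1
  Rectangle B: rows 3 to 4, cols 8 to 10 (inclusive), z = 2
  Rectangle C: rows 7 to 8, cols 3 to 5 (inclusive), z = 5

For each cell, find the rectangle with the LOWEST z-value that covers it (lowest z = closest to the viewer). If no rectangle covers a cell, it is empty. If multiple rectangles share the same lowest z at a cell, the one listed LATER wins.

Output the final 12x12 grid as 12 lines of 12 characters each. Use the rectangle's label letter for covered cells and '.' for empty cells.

............
..........AA
..........AA
........BBAA
........BBAA
..........AA
............
...CCC......
...CCC......
............
............
............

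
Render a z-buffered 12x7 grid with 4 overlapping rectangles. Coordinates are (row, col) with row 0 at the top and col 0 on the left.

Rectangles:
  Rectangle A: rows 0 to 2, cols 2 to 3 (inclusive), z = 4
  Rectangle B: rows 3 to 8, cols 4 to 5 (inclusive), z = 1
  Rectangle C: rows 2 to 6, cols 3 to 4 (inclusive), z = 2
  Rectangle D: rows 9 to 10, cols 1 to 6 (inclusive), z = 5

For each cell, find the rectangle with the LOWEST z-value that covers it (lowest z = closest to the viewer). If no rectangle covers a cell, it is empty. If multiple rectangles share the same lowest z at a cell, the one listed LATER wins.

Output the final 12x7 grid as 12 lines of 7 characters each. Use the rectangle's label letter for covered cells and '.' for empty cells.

..AA...
..AA...
..ACC..
...CBB.
...CBB.
...CBB.
...CBB.
....BB.
....BB.
.DDDDDD
.DDDDDD
.......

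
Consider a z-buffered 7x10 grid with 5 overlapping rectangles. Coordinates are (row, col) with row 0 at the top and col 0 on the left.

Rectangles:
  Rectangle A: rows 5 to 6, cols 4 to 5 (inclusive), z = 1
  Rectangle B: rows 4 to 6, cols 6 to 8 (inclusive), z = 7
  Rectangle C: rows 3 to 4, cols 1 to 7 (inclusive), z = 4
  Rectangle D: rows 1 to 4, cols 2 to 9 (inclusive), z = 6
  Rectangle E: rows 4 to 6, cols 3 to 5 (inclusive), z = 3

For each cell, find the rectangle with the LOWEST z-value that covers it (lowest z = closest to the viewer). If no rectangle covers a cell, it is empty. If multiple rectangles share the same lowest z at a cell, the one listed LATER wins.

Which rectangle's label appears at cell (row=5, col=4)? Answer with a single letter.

Check cell (5,4):
  A: rows 5-6 cols 4-5 z=1 -> covers; best now A (z=1)
  B: rows 4-6 cols 6-8 -> outside (col miss)
  C: rows 3-4 cols 1-7 -> outside (row miss)
  D: rows 1-4 cols 2-9 -> outside (row miss)
  E: rows 4-6 cols 3-5 z=3 -> covers; best now A (z=1)
Winner: A at z=1

Answer: A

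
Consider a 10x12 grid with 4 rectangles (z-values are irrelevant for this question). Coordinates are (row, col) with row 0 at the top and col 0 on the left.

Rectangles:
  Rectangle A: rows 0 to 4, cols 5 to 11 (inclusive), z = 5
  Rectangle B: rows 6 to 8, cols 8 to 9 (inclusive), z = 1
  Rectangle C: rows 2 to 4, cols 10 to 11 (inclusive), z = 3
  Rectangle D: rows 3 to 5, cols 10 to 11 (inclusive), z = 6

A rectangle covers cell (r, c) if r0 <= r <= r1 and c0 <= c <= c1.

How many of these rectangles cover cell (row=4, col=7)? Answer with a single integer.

Check cell (4,7):
  A: rows 0-4 cols 5-11 -> covers
  B: rows 6-8 cols 8-9 -> outside (row miss)
  C: rows 2-4 cols 10-11 -> outside (col miss)
  D: rows 3-5 cols 10-11 -> outside (col miss)
Count covering = 1

Answer: 1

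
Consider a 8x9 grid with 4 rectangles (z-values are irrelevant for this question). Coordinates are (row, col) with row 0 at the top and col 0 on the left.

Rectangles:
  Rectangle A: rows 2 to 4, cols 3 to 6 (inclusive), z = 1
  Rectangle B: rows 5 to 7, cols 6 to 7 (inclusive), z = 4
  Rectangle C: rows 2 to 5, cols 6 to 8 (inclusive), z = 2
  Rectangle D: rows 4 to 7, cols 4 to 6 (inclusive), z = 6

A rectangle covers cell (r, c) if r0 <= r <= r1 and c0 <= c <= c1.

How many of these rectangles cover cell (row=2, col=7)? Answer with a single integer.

Answer: 1

Derivation:
Check cell (2,7):
  A: rows 2-4 cols 3-6 -> outside (col miss)
  B: rows 5-7 cols 6-7 -> outside (row miss)
  C: rows 2-5 cols 6-8 -> covers
  D: rows 4-7 cols 4-6 -> outside (row miss)
Count covering = 1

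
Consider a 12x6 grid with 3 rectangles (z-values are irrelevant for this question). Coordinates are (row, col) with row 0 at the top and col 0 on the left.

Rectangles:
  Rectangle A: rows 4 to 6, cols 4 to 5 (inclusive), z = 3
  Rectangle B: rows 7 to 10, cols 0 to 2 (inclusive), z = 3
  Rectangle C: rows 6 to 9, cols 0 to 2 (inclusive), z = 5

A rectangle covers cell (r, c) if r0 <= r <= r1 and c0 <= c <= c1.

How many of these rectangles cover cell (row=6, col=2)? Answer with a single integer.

Answer: 1

Derivation:
Check cell (6,2):
  A: rows 4-6 cols 4-5 -> outside (col miss)
  B: rows 7-10 cols 0-2 -> outside (row miss)
  C: rows 6-9 cols 0-2 -> covers
Count covering = 1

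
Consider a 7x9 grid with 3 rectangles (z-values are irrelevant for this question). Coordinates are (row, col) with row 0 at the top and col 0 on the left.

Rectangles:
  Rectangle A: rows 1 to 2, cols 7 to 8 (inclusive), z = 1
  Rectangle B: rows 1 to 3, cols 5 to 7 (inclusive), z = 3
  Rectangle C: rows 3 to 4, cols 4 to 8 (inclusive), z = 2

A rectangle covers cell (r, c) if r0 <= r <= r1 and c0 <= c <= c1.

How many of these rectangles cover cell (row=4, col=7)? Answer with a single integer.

Check cell (4,7):
  A: rows 1-2 cols 7-8 -> outside (row miss)
  B: rows 1-3 cols 5-7 -> outside (row miss)
  C: rows 3-4 cols 4-8 -> covers
Count covering = 1

Answer: 1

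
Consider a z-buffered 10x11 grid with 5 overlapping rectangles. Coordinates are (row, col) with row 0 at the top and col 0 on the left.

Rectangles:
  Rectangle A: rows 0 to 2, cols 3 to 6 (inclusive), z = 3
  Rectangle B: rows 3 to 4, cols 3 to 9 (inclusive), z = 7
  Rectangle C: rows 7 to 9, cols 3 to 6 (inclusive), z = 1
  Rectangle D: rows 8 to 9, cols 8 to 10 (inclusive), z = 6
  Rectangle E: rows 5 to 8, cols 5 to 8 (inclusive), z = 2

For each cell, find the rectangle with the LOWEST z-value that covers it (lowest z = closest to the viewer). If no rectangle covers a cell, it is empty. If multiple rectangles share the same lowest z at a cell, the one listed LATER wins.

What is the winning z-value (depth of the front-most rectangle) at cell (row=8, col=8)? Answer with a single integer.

Check cell (8,8):
  A: rows 0-2 cols 3-6 -> outside (row miss)
  B: rows 3-4 cols 3-9 -> outside (row miss)
  C: rows 7-9 cols 3-6 -> outside (col miss)
  D: rows 8-9 cols 8-10 z=6 -> covers; best now D (z=6)
  E: rows 5-8 cols 5-8 z=2 -> covers; best now E (z=2)
Winner: E at z=2

Answer: 2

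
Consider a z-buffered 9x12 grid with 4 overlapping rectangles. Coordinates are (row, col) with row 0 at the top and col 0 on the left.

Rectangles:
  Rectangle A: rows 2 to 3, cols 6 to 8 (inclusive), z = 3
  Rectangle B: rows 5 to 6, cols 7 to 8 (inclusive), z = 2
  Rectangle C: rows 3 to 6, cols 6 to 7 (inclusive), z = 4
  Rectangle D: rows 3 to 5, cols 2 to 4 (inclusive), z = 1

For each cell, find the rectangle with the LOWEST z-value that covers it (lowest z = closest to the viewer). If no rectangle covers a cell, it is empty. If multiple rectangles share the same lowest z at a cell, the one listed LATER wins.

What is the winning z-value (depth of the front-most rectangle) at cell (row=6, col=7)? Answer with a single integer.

Check cell (6,7):
  A: rows 2-3 cols 6-8 -> outside (row miss)
  B: rows 5-6 cols 7-8 z=2 -> covers; best now B (z=2)
  C: rows 3-6 cols 6-7 z=4 -> covers; best now B (z=2)
  D: rows 3-5 cols 2-4 -> outside (row miss)
Winner: B at z=2

Answer: 2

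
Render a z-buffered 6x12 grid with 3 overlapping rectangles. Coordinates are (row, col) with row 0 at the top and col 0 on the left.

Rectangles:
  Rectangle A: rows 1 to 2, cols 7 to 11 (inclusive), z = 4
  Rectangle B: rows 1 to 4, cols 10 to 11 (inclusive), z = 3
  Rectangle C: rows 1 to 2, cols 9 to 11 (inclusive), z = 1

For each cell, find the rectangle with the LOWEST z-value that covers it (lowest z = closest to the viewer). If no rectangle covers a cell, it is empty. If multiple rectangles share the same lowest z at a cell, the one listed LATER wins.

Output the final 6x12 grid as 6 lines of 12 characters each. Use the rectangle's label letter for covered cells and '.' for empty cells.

............
.......AACCC
.......AACCC
..........BB
..........BB
............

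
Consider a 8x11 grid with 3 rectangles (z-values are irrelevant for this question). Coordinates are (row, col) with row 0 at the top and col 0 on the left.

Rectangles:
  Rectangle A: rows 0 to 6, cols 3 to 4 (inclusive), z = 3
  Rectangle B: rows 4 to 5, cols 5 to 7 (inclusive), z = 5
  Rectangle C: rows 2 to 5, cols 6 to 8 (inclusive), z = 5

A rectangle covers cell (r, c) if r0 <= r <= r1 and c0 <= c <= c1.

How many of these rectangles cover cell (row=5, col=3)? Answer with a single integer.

Check cell (5,3):
  A: rows 0-6 cols 3-4 -> covers
  B: rows 4-5 cols 5-7 -> outside (col miss)
  C: rows 2-5 cols 6-8 -> outside (col miss)
Count covering = 1

Answer: 1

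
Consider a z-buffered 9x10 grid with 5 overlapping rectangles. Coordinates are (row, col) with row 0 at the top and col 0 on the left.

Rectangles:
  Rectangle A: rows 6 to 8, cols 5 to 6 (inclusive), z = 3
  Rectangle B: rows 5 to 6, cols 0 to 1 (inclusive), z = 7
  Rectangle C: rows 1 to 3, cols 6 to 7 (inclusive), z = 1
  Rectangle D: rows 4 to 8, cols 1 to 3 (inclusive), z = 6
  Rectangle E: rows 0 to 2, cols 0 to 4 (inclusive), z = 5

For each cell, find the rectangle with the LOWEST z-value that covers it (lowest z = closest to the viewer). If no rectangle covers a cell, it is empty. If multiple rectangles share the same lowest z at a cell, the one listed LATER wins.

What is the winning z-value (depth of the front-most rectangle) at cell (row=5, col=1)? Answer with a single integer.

Check cell (5,1):
  A: rows 6-8 cols 5-6 -> outside (row miss)
  B: rows 5-6 cols 0-1 z=7 -> covers; best now B (z=7)
  C: rows 1-3 cols 6-7 -> outside (row miss)
  D: rows 4-8 cols 1-3 z=6 -> covers; best now D (z=6)
  E: rows 0-2 cols 0-4 -> outside (row miss)
Winner: D at z=6

Answer: 6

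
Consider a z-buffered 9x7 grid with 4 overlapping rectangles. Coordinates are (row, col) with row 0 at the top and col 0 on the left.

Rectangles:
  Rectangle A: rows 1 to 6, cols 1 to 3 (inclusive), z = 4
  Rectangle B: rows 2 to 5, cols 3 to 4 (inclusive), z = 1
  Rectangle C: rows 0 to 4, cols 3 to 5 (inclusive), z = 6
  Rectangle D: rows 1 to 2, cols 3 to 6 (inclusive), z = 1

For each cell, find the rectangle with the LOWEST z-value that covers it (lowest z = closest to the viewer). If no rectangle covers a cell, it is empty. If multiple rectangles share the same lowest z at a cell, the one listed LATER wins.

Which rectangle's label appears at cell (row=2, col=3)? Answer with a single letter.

Answer: D

Derivation:
Check cell (2,3):
  A: rows 1-6 cols 1-3 z=4 -> covers; best now A (z=4)
  B: rows 2-5 cols 3-4 z=1 -> covers; best now B (z=1)
  C: rows 0-4 cols 3-5 z=6 -> covers; best now B (z=1)
  D: rows 1-2 cols 3-6 z=1 -> covers; best now D (z=1)
Winner: D at z=1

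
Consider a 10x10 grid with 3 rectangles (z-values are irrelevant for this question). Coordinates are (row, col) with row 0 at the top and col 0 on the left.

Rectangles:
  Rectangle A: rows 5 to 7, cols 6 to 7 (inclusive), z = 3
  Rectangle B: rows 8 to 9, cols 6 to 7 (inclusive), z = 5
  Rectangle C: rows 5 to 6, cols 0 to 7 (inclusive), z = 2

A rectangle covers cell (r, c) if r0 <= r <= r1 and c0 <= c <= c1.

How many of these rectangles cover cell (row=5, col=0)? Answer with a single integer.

Answer: 1

Derivation:
Check cell (5,0):
  A: rows 5-7 cols 6-7 -> outside (col miss)
  B: rows 8-9 cols 6-7 -> outside (row miss)
  C: rows 5-6 cols 0-7 -> covers
Count covering = 1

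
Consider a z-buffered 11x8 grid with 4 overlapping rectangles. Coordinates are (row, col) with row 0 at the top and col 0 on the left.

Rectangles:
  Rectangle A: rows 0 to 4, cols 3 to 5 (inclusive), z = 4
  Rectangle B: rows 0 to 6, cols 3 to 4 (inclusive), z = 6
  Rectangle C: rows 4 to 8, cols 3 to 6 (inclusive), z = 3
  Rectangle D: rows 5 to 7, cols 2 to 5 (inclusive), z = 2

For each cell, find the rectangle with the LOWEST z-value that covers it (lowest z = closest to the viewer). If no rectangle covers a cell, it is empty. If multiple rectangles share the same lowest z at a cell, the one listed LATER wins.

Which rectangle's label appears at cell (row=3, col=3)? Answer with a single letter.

Answer: A

Derivation:
Check cell (3,3):
  A: rows 0-4 cols 3-5 z=4 -> covers; best now A (z=4)
  B: rows 0-6 cols 3-4 z=6 -> covers; best now A (z=4)
  C: rows 4-8 cols 3-6 -> outside (row miss)
  D: rows 5-7 cols 2-5 -> outside (row miss)
Winner: A at z=4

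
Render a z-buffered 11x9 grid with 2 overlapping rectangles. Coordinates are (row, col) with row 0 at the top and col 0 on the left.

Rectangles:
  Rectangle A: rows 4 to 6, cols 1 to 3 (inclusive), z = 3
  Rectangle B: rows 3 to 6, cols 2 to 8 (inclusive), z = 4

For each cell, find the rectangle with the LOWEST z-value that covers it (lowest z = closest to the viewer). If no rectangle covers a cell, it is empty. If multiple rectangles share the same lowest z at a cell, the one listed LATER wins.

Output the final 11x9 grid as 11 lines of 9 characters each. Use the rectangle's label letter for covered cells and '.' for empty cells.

.........
.........
.........
..BBBBBBB
.AAABBBBB
.AAABBBBB
.AAABBBBB
.........
.........
.........
.........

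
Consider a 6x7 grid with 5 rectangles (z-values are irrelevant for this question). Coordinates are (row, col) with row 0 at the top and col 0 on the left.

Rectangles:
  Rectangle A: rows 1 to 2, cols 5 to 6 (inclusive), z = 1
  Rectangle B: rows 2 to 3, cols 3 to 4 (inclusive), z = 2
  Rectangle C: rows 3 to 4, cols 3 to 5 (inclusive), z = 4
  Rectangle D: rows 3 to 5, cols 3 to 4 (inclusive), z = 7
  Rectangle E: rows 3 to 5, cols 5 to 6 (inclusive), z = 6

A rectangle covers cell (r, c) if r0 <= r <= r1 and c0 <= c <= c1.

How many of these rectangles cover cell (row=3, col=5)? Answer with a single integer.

Check cell (3,5):
  A: rows 1-2 cols 5-6 -> outside (row miss)
  B: rows 2-3 cols 3-4 -> outside (col miss)
  C: rows 3-4 cols 3-5 -> covers
  D: rows 3-5 cols 3-4 -> outside (col miss)
  E: rows 3-5 cols 5-6 -> covers
Count covering = 2

Answer: 2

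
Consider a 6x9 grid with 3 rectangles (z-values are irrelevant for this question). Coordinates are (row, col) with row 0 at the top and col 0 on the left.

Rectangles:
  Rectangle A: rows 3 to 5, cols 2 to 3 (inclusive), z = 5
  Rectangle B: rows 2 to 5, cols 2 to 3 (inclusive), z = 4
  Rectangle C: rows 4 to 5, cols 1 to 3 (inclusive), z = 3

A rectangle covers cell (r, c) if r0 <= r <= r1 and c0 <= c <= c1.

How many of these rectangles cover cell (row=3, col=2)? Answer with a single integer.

Answer: 2

Derivation:
Check cell (3,2):
  A: rows 3-5 cols 2-3 -> covers
  B: rows 2-5 cols 2-3 -> covers
  C: rows 4-5 cols 1-3 -> outside (row miss)
Count covering = 2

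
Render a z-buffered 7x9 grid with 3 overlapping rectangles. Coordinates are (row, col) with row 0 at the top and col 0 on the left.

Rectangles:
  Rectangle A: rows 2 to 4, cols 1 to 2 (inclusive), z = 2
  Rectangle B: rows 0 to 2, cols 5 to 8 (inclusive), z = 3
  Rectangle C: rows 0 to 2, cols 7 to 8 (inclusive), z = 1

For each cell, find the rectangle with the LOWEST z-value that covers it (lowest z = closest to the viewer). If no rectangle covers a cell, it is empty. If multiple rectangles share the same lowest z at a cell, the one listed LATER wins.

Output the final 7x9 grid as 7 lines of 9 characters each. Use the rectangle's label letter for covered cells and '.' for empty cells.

.....BBCC
.....BBCC
.AA..BBCC
.AA......
.AA......
.........
.........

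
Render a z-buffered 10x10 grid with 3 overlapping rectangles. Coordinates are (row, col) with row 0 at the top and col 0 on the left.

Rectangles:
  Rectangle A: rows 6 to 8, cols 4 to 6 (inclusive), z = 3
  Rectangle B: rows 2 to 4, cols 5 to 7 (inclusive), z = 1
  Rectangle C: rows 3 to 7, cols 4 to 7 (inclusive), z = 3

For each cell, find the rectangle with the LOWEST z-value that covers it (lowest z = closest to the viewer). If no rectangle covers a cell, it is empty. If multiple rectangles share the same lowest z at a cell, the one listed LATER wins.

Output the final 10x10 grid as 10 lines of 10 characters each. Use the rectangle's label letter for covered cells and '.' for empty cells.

..........
..........
.....BBB..
....CBBB..
....CBBB..
....CCCC..
....CCCC..
....CCCC..
....AAA...
..........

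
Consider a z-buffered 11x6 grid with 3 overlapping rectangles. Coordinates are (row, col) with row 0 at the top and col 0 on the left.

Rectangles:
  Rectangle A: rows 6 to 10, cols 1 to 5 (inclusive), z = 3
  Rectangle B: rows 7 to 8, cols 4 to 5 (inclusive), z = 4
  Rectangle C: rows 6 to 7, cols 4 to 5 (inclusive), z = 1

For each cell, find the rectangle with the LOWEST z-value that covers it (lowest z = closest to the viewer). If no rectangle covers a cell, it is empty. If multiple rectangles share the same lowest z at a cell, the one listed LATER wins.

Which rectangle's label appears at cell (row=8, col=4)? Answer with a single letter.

Answer: A

Derivation:
Check cell (8,4):
  A: rows 6-10 cols 1-5 z=3 -> covers; best now A (z=3)
  B: rows 7-8 cols 4-5 z=4 -> covers; best now A (z=3)
  C: rows 6-7 cols 4-5 -> outside (row miss)
Winner: A at z=3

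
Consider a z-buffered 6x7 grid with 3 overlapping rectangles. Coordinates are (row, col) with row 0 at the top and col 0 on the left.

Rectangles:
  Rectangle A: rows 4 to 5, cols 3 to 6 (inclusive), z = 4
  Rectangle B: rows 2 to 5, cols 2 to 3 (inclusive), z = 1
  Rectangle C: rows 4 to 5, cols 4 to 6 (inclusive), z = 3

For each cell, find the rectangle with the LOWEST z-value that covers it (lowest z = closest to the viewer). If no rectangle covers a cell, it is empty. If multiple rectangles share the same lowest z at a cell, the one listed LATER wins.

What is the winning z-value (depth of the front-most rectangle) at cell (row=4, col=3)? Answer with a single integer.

Check cell (4,3):
  A: rows 4-5 cols 3-6 z=4 -> covers; best now A (z=4)
  B: rows 2-5 cols 2-3 z=1 -> covers; best now B (z=1)
  C: rows 4-5 cols 4-6 -> outside (col miss)
Winner: B at z=1

Answer: 1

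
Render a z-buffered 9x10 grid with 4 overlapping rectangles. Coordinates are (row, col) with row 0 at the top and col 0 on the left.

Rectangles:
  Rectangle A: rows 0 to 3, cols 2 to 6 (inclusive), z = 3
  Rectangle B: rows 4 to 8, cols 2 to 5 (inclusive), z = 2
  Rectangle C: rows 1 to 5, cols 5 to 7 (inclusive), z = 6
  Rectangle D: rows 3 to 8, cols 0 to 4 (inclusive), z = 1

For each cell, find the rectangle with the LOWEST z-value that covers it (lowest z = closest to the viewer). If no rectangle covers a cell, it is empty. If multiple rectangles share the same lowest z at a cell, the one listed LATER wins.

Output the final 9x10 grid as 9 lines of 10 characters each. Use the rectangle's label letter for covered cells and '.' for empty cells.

..AAAAA...
..AAAAAC..
..AAAAAC..
DDDDDAAC..
DDDDDBCC..
DDDDDBCC..
DDDDDB....
DDDDDB....
DDDDDB....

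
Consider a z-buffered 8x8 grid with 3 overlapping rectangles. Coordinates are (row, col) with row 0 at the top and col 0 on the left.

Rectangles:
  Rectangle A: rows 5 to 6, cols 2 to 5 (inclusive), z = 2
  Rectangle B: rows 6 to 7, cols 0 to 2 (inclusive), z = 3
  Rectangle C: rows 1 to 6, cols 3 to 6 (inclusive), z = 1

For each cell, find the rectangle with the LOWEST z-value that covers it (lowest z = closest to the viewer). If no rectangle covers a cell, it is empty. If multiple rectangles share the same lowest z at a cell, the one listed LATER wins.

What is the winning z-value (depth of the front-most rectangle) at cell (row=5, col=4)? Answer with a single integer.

Answer: 1

Derivation:
Check cell (5,4):
  A: rows 5-6 cols 2-5 z=2 -> covers; best now A (z=2)
  B: rows 6-7 cols 0-2 -> outside (row miss)
  C: rows 1-6 cols 3-6 z=1 -> covers; best now C (z=1)
Winner: C at z=1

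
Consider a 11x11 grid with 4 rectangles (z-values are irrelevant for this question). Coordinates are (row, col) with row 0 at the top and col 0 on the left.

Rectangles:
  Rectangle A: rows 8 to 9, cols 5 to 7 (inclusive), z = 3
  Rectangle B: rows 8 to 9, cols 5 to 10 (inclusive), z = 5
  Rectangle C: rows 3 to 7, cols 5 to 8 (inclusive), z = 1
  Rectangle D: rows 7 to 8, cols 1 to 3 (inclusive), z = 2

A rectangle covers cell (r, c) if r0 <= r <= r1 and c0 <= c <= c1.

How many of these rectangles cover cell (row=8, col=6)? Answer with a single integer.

Check cell (8,6):
  A: rows 8-9 cols 5-7 -> covers
  B: rows 8-9 cols 5-10 -> covers
  C: rows 3-7 cols 5-8 -> outside (row miss)
  D: rows 7-8 cols 1-3 -> outside (col miss)
Count covering = 2

Answer: 2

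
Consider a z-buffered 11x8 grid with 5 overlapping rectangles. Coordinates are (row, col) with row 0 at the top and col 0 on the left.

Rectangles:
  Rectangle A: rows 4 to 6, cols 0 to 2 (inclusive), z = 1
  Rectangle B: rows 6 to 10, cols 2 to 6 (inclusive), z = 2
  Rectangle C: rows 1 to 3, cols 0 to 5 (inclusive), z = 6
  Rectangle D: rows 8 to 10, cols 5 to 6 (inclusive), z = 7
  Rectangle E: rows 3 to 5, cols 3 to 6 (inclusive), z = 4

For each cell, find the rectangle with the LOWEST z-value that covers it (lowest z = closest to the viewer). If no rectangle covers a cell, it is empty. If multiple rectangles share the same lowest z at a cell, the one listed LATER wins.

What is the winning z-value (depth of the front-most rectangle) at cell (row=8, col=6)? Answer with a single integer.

Answer: 2

Derivation:
Check cell (8,6):
  A: rows 4-6 cols 0-2 -> outside (row miss)
  B: rows 6-10 cols 2-6 z=2 -> covers; best now B (z=2)
  C: rows 1-3 cols 0-5 -> outside (row miss)
  D: rows 8-10 cols 5-6 z=7 -> covers; best now B (z=2)
  E: rows 3-5 cols 3-6 -> outside (row miss)
Winner: B at z=2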